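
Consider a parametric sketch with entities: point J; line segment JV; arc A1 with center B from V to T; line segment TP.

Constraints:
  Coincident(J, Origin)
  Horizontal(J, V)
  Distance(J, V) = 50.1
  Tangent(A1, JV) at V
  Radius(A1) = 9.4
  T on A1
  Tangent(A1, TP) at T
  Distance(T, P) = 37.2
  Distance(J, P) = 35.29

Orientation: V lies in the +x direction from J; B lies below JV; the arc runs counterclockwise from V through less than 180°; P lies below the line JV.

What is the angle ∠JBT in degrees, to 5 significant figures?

32.059°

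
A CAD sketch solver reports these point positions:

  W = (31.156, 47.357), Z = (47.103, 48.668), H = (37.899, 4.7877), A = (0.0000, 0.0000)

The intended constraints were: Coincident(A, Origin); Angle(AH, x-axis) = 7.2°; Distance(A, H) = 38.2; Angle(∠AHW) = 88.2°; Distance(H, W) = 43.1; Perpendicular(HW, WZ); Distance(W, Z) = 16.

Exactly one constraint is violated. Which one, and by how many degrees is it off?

Perpendicular(HW, WZ) — off by 4.30°.

A = (0.00, 0.00) ✓; AH at 7.200° ✓; |AH| = 38.20 ✓; ∠AHW = 88.20° ✓; |HW| = 43.10 ✓; ∠(HW, WZ) = 94.30° ✗; |WZ| = 16.00 ✓.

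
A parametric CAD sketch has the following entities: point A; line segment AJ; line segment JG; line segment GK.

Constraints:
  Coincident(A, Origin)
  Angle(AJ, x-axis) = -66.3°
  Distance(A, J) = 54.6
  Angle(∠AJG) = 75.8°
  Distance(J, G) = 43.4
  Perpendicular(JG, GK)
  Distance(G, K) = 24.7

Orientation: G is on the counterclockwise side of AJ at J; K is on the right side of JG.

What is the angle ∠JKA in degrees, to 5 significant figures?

39.222°

A is at the origin; AJ runs at -66.3° with length 54.6, so J = 54.6·(cos -66.3°, sin -66.3°) = (21.946, -49.995). ∠AJG = 75.8°, so JG runs at -66.3° + (180° − 75.8°) = 37.900° from the x-axis; with |JG| = 43.4, G = J + 43.4·(cos 37.900°, sin 37.900°) = (56.193, -23.335). The perpendicularity gives GK at right angles to JG; with |GK| = 24.7 on the right of JG, K = G + 24.7·(0.61429, -0.78908) = (71.365, -42.826). Then cos ∠JKA = KJ·KA / (|KJ||KA|), giving 39.222°.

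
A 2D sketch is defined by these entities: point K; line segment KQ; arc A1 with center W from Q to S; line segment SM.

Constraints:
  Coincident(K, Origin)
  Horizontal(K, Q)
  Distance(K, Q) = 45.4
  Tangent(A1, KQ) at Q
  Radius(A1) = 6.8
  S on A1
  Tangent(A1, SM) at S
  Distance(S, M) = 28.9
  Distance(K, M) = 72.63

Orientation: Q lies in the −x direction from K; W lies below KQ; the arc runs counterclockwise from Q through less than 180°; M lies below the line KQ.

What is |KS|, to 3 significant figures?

51.0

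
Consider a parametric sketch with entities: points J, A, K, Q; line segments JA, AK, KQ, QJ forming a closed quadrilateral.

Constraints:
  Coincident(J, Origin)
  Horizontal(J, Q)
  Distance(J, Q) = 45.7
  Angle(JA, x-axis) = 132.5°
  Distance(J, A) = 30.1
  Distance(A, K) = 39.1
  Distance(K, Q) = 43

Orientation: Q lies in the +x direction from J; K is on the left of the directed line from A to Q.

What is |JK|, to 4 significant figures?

36.77

J is at the origin; J and Q share the same y with |JQ| = 45.7 and Q in +x, so Q = (45.7, 0). JA runs at 132.5° with |JA| = 30.1, so A = (-20.34, 22.19). K is determined by |AK| = 39.1 and |KQ| = 43.0 together: it lies at the intersection of circle(A, 39.1) and circle(Q, 43.0). With |AQ| = 69.66, the foot of the radical line on AQ is 32.53 from A and the perpendicular offset is √(39.1² − 32.53²) = 21.69. Taking the left-of-AQ solution: K = (17.41, 32.39).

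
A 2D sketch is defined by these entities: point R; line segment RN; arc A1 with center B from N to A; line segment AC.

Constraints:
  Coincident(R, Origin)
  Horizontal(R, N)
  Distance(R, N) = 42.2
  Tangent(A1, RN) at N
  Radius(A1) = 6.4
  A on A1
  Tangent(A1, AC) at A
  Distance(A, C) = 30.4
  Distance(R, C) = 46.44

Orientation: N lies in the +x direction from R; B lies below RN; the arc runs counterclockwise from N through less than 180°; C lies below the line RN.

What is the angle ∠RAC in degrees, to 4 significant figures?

87.81°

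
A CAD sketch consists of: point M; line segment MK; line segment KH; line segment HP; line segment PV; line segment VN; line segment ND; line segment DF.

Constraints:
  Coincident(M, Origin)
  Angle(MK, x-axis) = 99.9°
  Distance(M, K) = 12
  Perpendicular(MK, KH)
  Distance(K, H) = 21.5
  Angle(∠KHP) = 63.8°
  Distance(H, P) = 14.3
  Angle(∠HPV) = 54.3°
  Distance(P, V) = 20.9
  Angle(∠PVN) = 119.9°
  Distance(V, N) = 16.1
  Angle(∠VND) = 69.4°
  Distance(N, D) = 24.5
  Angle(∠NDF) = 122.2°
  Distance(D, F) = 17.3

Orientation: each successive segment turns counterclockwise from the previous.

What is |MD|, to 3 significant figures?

31.1

M is at the origin; MK runs at 99.9° with length 12.0, so K = (-2.06, 11.8). MK is perpendicular to KH, so KH runs at -170°; with |KH| = 21.5, H = (-23.2, 8.12). ∠KHP = 63.8° gives HP at -53.9° from the x-axis; with |HP| = 14.3, P = (-14.8, -3.43). ∠HPV = 54.3° gives PV at 71.8° from the x-axis; with |PV| = 20.9, V = (-8.29, 16.4). ∠PVN = 119.9° gives VN at 132° from the x-axis; with |VN| = 16.1, N = (-19.0, 28.4). ∠VND = 69.4° gives ND at -118° from the x-axis; with |ND| = 24.5, D = (-30.4, 6.68). Then |MD| = |D − M| = 31.1.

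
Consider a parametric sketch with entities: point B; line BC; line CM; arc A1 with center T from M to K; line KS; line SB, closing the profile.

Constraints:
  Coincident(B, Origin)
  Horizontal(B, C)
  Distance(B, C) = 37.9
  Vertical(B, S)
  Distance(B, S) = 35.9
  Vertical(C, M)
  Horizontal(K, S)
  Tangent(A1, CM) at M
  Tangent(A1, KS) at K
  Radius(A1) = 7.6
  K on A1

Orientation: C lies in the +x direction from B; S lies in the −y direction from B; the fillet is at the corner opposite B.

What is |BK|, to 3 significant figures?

47.0

B is at the origin; BC is horizontal with |BC| = 37.9 and C on the +x side, so C = (37.9, 0.00). BS is vertical with |BS| = 35.9 and S on the −y side, so S = (0.00, -35.9). The virtual corner opposite B is at (37.9, -35.9). The tangent condition forces TM to be normal to CM and the tangent condition forces TK to be normal to KS, with radius 7.6, so the center T sits 7.6 in from both sides at T = (30.3, -28.3). That places the tangent points at M = (37.9, -28.3) on CM and K = (30.3, -35.9) on KS. Then |BK| = |K − B| = 47.0.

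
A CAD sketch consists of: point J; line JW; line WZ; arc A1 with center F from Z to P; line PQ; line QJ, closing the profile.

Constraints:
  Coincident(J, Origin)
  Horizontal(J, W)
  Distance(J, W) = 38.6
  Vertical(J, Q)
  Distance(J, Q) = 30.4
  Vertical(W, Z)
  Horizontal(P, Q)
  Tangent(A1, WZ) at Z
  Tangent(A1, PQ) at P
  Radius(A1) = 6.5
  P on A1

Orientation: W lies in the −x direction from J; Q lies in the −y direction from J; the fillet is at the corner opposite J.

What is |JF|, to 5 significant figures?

40.020

J and Q share the same x with |JQ| = 30.4 and Q on the −y side, so Q = (0.0000, -30.400). The virtual corner opposite J is at (-38.600, -30.400). The tangent condition forces FZ to be normal to WZ and the tangent condition forces FP to be normal to PQ, with radius 6.5, so the center F sits 6.5 in from both sides at F = (-32.100, -23.900). Then |JF| = |F − J| = 40.020.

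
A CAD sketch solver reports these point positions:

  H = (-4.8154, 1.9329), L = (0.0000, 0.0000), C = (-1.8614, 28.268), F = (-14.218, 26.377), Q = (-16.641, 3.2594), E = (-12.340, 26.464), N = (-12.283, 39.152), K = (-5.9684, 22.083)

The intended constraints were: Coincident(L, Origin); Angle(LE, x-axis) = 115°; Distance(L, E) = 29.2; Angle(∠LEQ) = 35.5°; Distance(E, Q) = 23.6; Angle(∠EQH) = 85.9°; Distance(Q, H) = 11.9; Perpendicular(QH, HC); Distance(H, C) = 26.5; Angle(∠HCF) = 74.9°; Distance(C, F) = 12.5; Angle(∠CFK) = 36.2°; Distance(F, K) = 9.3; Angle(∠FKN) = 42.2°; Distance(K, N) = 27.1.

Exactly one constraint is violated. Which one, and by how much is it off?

Distance(K, N) = 27.1 — off by 8.90.

L = (0.00, 0.00) ✓; LE at 115.0° ✓; |LE| = 29.20 ✓; ∠LEQ = 35.50° ✓; |EQ| = 23.60 ✓; ∠EQH = 85.90° ✓; |QH| = 11.90 ✓; ∠(QH, HC) = 90.00° ✓; |HC| = 26.50 ✓; ∠HCF = 74.90° ✓; |CF| = 12.50 ✓; ∠CFK = 36.20° ✓; |FK| = 9.300 ✓; ∠FKN = 42.20° ✓; |KN| = 18.20 ✗.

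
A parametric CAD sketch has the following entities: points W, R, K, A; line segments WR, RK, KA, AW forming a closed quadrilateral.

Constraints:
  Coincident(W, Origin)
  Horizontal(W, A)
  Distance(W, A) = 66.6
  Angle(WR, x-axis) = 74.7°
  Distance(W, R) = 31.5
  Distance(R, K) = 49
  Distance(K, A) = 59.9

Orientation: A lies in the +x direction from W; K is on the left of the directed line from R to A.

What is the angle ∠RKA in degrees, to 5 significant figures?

73.488°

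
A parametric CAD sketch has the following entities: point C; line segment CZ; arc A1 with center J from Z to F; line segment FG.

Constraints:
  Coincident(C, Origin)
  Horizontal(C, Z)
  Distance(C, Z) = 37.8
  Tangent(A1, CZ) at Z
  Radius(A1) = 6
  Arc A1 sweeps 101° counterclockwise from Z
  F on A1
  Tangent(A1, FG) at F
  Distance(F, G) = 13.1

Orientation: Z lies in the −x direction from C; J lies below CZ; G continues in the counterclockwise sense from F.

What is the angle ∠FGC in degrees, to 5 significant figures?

75.096°

C is at the origin; C and Z share the same y with |CZ| = 37.8 and Z on the −x side, so Z = (-37.800, 0.0000). Tangency of A1 to CZ means the radius JZ is perpendicular to CZ, so J = Z + (0, -6) = (-37.800, -6.0000). On A1, Z sits at bearing 90° from J; a 101° counterclockwise sweep puts F at bearing 191°, so F = J + 6.0·(cos 191°, sin 191°) = (-43.690, -7.1449). Tangency of A1 to FG means the radius JF is perpendicular to FG, so FG runs along (−sin 191°, cos 191°); with |FG| = 13.1, G = (-41.190, -20.004). Then cos ∠FGC = GF·GC / (|GF||GC|), giving 75.096°.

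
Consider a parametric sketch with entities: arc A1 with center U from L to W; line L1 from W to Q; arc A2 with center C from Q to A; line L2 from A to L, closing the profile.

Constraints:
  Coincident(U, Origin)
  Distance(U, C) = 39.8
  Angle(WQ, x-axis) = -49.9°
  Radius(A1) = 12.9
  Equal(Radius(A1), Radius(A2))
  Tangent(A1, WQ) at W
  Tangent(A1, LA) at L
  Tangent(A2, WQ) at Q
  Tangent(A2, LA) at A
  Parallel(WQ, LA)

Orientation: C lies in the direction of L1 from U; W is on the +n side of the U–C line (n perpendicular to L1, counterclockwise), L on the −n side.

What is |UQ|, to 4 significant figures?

41.84

The slot axis is L1's direction at -49.9°, so u = (cos -49.9°, sin -49.9°) = (0.6441, -0.7649) and n = (−sin -49.9°, cos -49.9°) = (0.7649, 0.6441). U is at the origin and C lies 39.8 along u from U, so C = 39.8·u = (25.64, -30.44). Tangency of A1 to both parallel lines with radius 12.9 puts W and L at U ± 12.9·n: W = (9.867, 8.309), L = (-9.867, -8.309). Equal radii place Q and A the same way about C: Q = C + 12.9·n = (35.50, -22.13), A = C − 12.9·n = (15.77, -38.75). Then |UQ| = |Q − U| = 41.84.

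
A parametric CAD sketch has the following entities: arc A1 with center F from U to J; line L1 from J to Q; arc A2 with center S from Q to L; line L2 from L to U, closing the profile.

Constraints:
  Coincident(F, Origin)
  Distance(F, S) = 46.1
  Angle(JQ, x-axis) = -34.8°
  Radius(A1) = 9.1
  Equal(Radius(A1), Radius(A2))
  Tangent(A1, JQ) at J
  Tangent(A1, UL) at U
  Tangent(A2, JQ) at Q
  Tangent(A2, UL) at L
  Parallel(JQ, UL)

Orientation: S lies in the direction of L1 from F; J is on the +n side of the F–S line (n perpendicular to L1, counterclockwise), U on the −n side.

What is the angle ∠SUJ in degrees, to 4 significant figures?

78.83°

The slot axis is L1's direction at -34.8°, so u = (cos -34.8°, sin -34.8°) = (0.8211, -0.5707) and n = (−sin -34.8°, cos -34.8°) = (0.5707, 0.8211). F is at the origin and S lies 46.1 along u from F, so S = 46.1·u = (37.85, -26.31). Tangency of A1 to both parallel lines with radius 9.1 puts J and U at F ± 9.1·n: J = (5.193, 7.472), U = (-5.193, -7.472). Then cos ∠SUJ = US·UJ / (|US||UJ|), giving 78.83°.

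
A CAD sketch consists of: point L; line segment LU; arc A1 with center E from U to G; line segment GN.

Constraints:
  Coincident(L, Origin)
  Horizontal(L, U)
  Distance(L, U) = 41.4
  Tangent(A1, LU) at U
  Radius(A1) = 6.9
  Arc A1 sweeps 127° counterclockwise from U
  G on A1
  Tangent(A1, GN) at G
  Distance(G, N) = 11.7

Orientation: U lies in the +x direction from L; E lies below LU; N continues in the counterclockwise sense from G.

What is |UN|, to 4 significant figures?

20.45

On A1, U sits at bearing 90° from E; a 127° counterclockwise sweep puts G at bearing 217°, so G = E + 6.9·(cos 217°, sin 217°) = (35.89, -11.05). The tangent condition forces EG to be normal to GN, so GN runs along (−sin 217°, cos 217°); with |GN| = 11.7, N = (42.93, -20.40). Then |UN| = |N − U| = 20.45.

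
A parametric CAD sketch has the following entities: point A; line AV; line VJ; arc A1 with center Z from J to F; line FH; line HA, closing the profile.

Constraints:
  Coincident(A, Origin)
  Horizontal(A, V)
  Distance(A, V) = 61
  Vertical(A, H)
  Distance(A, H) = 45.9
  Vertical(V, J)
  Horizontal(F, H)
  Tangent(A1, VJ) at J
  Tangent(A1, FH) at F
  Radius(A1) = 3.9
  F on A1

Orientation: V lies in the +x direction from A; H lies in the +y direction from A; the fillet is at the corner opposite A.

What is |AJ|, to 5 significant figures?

74.061

A is at the origin; AV is horizontal with |AV| = 61.0 and V on the +x side, so V = (61.000, 0.0000). AH is vertical with |AH| = 45.9 and H on the +y side, so H = (0.0000, 45.900). The virtual corner opposite A is at (61.000, 45.900). A1 meets VJ tangentially, so ZJ is at right angles to VJ and the tangent condition forces ZF to be normal to FH, with radius 3.9, so the center Z sits 3.9 in from both sides at Z = (57.100, 42.000). That places the tangent points at J = (61.000, 42.000) on VJ and F = (57.100, 45.900) on FH. Then |AJ| = |J − A| = 74.061.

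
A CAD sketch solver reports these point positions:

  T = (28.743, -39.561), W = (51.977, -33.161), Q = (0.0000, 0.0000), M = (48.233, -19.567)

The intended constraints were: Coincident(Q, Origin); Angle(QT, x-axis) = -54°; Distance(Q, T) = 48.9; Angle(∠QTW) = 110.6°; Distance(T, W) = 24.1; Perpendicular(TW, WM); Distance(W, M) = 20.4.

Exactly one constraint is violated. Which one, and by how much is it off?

Distance(W, M) = 20.4 — off by 6.30.

Q = (0.00, 0.00) ✓; QT at -54.00° ✓; |QT| = 48.90 ✓; ∠QTW = 110.6° ✓; |TW| = 24.10 ✓; ∠(TW, WM) = 90.00° ✓; |WM| = 14.10 ✗.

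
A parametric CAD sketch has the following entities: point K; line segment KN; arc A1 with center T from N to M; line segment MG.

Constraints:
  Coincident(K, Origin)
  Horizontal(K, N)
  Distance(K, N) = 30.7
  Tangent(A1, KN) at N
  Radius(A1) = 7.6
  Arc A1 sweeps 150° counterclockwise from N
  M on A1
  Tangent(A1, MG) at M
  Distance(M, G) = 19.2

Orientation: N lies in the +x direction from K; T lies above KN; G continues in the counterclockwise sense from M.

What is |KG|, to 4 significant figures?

29.75

K is at the origin; KN is horizontal with |KN| = 30.7 and N on the +x side, so N = (30.70, 0.000). Since A1 is tangent to KN there, TN ⟂ KN, so T = N + (0, 7.6) = (30.70, 7.600). On A1, N sits at bearing -90° from T; a 150° counterclockwise sweep puts M at bearing 60°, so M = T + 7.6·(cos 60°, sin 60°) = (34.50, 14.18). Tangency of A1 to MG means the radius TM is perpendicular to MG, so MG runs along (−sin 60°, cos 60°); with |MG| = 19.2, G = (17.87, 23.78). Then |KG| = |G − K| = 29.75.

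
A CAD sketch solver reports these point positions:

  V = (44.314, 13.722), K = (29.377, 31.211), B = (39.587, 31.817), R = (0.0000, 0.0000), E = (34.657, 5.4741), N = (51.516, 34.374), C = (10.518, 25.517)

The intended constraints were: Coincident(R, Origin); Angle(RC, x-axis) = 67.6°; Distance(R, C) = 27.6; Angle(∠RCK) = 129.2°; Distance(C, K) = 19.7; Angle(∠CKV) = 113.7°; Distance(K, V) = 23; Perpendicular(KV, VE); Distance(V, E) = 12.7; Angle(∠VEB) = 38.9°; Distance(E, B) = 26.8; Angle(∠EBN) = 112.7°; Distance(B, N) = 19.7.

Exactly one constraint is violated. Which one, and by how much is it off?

Distance(B, N) = 19.7 — off by 7.50.

R = (0.00, 0.00) ✓; RC at 67.60° ✓; |RC| = 27.60 ✓; ∠RCK = 129.2° ✓; |CK| = 19.70 ✓; ∠CKV = 113.7° ✓; |KV| = 23.00 ✓; ∠(KV, VE) = 90.00° ✓; |VE| = 12.70 ✓; ∠VEB = 38.90° ✓; |EB| = 26.80 ✓; ∠EBN = 112.7° ✓; |BN| = 12.20 ✗.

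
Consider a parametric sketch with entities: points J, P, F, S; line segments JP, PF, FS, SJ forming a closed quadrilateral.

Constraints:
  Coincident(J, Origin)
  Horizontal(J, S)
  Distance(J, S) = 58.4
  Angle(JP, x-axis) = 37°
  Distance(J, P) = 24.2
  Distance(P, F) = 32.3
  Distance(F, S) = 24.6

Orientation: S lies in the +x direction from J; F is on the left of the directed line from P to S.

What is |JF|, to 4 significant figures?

55.54

J is at the origin; JS is horizontal with |JS| = 58.4 and S in +x, so S = (58.4, 0). JP runs at 37.0° with |JP| = 24.2, so P = (19.33, 14.56). F is determined by |PF| = 32.3 and |FS| = 24.6 together: it lies at the intersection of circle(P, 32.3) and circle(S, 24.6). With |PS| = 41.70, the foot of the radical line on PS is 26.10 from P and the perpendicular offset is √(32.3² − 26.10²) = 19.02. Taking the left-of-PS solution: F = (50.43, 23.27).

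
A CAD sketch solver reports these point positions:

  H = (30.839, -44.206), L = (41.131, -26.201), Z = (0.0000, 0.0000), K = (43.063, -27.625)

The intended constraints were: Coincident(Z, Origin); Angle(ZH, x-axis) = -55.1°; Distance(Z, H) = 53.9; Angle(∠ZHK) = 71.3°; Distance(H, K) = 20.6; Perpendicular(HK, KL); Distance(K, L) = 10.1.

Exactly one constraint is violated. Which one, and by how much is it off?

Distance(K, L) = 10.1 — off by 7.70.

Z = (0.00, 0.00) ✓; ZH at -55.10° ✓; |ZH| = 53.90 ✓; ∠ZHK = 71.30° ✓; |HK| = 20.60 ✓; ∠(HK, KL) = 90.01° ✓; |KL| = 2.400 ✗.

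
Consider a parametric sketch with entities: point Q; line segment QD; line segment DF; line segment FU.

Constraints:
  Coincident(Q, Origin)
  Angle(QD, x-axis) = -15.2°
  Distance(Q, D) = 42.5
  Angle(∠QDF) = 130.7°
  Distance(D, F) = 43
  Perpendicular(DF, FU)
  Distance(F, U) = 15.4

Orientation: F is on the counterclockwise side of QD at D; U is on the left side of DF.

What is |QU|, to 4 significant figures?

72.69

Q is at the origin; QD runs at -15.2° with length 42.5, so D = 42.5·(cos -15.2°, sin -15.2°) = (41.01, -11.14). ∠QDF = 130.7°, so DF runs at -15.2° + (180° − 130.7°) = 34.10° from the x-axis; with |DF| = 43.0, F = D + 43.0·(cos 34.10°, sin 34.10°) = (76.62, 12.96). The perpendicularity gives FU at right angles to DF; with |FU| = 15.4 on the left of DF, U = F + 15.4·(-0.5606, 0.8281) = (67.99, 25.72). Then |QU| = |U − Q| = 72.69.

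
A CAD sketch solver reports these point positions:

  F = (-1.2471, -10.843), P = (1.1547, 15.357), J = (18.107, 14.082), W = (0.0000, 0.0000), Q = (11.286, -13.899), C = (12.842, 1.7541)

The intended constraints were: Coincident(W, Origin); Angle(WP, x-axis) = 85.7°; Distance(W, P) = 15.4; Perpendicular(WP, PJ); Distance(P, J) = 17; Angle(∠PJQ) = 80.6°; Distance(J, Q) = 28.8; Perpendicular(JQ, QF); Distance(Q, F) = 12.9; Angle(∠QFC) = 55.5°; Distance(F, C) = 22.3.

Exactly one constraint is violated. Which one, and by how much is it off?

Distance(F, C) = 22.3 — off by 3.40.

W = (0.00, 0.00) ✓; WP at 85.70° ✓; |WP| = 15.40 ✓; ∠(WP, PJ) = 90.00° ✓; |PJ| = 17.00 ✓; ∠PJQ = 80.60° ✓; |JQ| = 28.80 ✓; ∠(JQ, QF) = 90.00° ✓; |QF| = 12.90 ✓; ∠QFC = 55.50° ✓; |FC| = 18.90 ✗.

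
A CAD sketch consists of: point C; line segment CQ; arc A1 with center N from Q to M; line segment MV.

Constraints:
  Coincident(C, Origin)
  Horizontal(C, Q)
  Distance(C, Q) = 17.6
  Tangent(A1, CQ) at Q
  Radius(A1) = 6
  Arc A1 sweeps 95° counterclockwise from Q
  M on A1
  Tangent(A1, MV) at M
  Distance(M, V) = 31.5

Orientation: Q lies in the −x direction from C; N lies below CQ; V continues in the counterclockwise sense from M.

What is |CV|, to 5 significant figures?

43.250

C is at the origin; CQ is horizontal with |CQ| = 17.6 and Q on the −x side, so Q = (-17.600, 0.0000). Tangency of A1 to CQ means the radius NQ is perpendicular to CQ, so N = Q + (0, -6) = (-17.600, -6.0000). On A1, Q sits at bearing 90° from N; a 95° counterclockwise sweep puts M at bearing 185°, so M = N + 6.0·(cos 185°, sin 185°) = (-23.577, -6.5229). Tangency of A1 to MV means the radius NM is perpendicular to MV, so MV runs along (−sin 185°, cos 185°); with |MV| = 31.5, V = (-20.832, -37.903). Then |CV| = |V − C| = 43.250.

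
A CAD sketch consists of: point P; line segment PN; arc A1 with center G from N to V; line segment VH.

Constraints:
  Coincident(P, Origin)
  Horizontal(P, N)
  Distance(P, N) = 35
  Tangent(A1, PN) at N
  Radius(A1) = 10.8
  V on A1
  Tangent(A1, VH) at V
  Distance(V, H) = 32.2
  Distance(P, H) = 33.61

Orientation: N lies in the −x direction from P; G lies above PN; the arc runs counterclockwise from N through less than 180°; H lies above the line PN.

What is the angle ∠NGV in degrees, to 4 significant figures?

58.11°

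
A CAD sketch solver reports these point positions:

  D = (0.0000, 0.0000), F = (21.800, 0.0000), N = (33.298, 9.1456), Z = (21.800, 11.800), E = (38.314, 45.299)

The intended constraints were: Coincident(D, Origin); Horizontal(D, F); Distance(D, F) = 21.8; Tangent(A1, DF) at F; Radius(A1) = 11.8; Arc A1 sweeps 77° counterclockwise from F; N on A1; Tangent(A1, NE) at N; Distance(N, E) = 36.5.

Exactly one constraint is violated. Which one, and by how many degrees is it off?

Tangent(A1, NE) at N — off by 5.10°.

D = (0.00, 0.00) ✓; D.y = 0.00, F.y = 0.00 ✓; |DF| = 21.80 ✓; ∠(ZF, FD) = 90.00° ✓; |ZF| = 11.80 ✓; bearing(Z→N) − bearing(Z→F) = 77.00° ✓; |ZN| = 11.80 ✓; ∠(ZN, NE) = 84.90° ✗; |NE| = 36.50 ✓.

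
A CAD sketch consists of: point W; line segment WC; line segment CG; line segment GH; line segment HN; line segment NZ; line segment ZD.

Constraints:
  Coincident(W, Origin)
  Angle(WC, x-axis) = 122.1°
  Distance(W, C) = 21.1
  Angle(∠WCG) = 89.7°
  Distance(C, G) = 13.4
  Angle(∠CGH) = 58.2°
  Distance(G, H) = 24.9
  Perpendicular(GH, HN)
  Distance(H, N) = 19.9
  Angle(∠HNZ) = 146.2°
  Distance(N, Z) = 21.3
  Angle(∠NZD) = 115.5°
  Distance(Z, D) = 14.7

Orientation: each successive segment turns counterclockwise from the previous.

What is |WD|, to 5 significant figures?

44.100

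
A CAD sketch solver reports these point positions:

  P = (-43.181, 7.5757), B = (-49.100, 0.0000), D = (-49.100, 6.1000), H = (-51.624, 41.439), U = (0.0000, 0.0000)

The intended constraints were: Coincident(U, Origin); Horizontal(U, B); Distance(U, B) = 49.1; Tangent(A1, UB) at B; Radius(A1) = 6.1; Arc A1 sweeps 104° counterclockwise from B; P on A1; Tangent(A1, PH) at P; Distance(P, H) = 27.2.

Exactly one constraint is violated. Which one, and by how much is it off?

Distance(P, H) = 27.2 — off by 7.70.

U = (0.00, 0.00) ✓; U.y = 0.00, B.y = 0.00 ✓; |UB| = 49.10 ✓; ∠(DB, BU) = 90.00° ✓; |DB| = 6.100 ✓; bearing(D→P) − bearing(D→B) = 104.0° ✓; |DP| = 6.100 ✓; ∠(DP, PH) = 90.00° ✓; |PH| = 34.90 ✗.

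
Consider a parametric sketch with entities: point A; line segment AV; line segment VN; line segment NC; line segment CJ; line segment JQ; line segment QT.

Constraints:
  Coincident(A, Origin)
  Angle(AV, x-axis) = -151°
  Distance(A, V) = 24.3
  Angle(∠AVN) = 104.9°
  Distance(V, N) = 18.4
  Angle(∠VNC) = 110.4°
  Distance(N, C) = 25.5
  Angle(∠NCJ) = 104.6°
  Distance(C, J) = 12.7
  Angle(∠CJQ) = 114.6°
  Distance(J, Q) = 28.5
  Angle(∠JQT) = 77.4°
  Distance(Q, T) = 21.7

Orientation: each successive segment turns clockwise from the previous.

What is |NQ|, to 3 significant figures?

31.0

A is at the origin; AV runs at -151.0° with length 24.3, so V = (-21.3, -11.8). ∠AVN = 104.9° gives VN at 134° from the x-axis; with |VN| = 18.4, N = (-34.0, 1.48). ∠VNC = 110.4° gives NC at 64.3° from the x-axis; with |NC| = 25.5, C = (-23.0, 24.5). ∠NCJ = 104.6° gives CJ at -11.1° from the x-axis; with |CJ| = 12.7, J = (-10.5, 22.0). ∠CJQ = 114.6° gives JQ at -76.5° from the x-axis; with |JQ| = 28.5, Q = (-3.84, -5.70). Then |NQ| = |Q − N| = 31.0.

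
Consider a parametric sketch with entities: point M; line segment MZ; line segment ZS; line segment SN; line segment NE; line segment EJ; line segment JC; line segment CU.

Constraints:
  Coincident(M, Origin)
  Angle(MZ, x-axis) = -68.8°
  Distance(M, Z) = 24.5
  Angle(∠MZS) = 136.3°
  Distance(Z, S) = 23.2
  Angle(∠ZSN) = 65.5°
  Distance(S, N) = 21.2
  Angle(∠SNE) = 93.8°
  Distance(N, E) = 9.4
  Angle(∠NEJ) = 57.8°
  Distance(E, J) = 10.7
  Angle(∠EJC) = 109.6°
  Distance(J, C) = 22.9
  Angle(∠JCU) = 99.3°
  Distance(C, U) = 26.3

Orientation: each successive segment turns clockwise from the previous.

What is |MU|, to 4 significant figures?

49.76

M is at the origin; MZ runs at -68.8° with length 24.5, so Z = (8.860, -22.84). ∠MZS = 136.3° gives ZS at -112.5° from the x-axis; with |ZS| = 23.2, S = (-0.01845, -44.28). ∠ZSN = 65.5° gives SN at 133.0° from the x-axis; with |SN| = 21.2, N = (-14.48, -28.77). ∠SNE = 93.8° gives NE at 46.80° from the x-axis; with |NE| = 9.4, E = (-8.042, -21.92). ∠NEJ = 57.8° gives EJ at -75.40° from the x-axis; with |EJ| = 10.7, J = (-5.345, -32.27). ∠EJC = 109.6° gives JC at -145.8° from the x-axis; with |JC| = 22.9, C = (-24.29, -45.15). ∠JCU = 99.3° gives CU at 133.5° from the x-axis; with |CU| = 26.3, U = (-42.39, -26.07). Then |MU| = |U − M| = 49.76.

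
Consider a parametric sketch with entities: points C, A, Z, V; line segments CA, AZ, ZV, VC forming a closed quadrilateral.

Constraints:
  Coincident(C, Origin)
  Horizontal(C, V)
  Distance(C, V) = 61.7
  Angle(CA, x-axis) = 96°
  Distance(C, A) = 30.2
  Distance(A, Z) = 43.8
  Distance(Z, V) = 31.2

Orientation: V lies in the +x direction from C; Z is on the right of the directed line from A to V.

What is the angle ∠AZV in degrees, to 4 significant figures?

144.2°

C is at the origin; C and V share the same y with |CV| = 61.7 and V in +x, so V = (61.7, 0). CA runs at 96.0° with |CA| = 30.2, so A = (-3.157, 30.03). Z is determined by |AZ| = 43.8 and |ZV| = 31.2 together: it lies at the intersection of circle(A, 43.8) and circle(V, 31.2). With |AV| = 71.47, the foot of the radical line on AV is 42.35 from A and the perpendicular offset is √(43.8² − 42.35²) = 11.19. Taking the right-of-AV solution: Z = (30.57, 2.089).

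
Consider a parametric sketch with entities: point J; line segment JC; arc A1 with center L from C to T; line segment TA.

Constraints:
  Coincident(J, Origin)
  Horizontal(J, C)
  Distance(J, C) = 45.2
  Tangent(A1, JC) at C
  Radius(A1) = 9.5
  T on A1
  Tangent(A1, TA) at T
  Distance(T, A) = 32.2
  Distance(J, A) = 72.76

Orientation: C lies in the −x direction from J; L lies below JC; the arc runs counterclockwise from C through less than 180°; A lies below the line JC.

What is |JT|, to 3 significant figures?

55.0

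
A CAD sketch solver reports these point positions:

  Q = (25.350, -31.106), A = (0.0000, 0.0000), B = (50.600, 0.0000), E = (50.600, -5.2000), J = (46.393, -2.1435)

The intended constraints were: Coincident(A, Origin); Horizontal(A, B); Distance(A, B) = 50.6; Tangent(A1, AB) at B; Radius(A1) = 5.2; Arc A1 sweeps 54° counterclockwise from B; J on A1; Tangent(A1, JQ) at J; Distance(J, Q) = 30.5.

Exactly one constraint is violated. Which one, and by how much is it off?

Distance(J, Q) = 30.5 — off by 5.30.

A = (0.00, 0.00) ✓; A.y = 0.00, B.y = 0.00 ✓; |AB| = 50.60 ✓; ∠(EB, BA) = 90.00° ✓; |EB| = 5.200 ✓; bearing(E→J) − bearing(E→B) = 54.00° ✓; |EJ| = 5.200 ✓; ∠(EJ, JQ) = 90.00° ✓; |JQ| = 35.80 ✗.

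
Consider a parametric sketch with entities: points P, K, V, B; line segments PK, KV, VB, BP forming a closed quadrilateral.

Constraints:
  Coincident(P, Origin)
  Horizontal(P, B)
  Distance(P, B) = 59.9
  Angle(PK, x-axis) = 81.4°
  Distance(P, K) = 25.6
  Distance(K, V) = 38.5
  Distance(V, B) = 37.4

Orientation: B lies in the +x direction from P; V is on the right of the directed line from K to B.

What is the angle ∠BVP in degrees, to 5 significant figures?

149.19°

Checks: |KV| = 38.50 ✓; |VB| = 37.40 ✓.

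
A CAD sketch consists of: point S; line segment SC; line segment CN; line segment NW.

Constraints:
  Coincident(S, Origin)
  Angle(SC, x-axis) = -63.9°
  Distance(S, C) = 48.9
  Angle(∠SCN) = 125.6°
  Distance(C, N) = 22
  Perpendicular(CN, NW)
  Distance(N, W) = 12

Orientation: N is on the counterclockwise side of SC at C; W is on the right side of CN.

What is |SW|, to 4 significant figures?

72.29

∠SCN = 125.6°, so CN runs at -63.9° + (180° − 125.6°) = -9.500° from the x-axis; with |CN| = 22.0, N = C + 22.0·(cos -9.500°, sin -9.500°) = (43.21, -47.54). The perpendicularity gives NW at right angles to CN; with |NW| = 12.0 on the right of CN, W = N + 12.0·(-0.1650, -0.9863) = (41.23, -59.38). Then |SW| = |W − S| = 72.29.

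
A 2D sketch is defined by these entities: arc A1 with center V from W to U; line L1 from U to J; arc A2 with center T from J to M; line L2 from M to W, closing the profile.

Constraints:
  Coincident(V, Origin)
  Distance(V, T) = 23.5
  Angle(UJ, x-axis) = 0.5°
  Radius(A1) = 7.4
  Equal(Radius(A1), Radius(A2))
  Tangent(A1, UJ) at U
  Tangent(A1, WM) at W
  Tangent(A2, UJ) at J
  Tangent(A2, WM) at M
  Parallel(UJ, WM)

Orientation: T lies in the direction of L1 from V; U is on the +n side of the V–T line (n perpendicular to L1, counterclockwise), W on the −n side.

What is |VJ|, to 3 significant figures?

24.6

The slot axis is L1's direction at 0.5°, so u = (cos 0.5°, sin 0.5°) = (1.00, 0.00873) and n = (−sin 0.5°, cos 0.5°) = (-0.00873, 1.00). V is at the origin and T lies 23.5 along u from V, so T = 23.5·u = (23.5, 0.205). Tangency of A1 to both parallel lines with radius 7.4 puts U and W at V ± 7.4·n: U = (-0.0646, 7.40), W = (0.0646, -7.40). Equal radii place J and M the same way about T: J = T + 7.4·n = (23.4, 7.60), M = T − 7.4·n = (23.6, -7.19). Then |VJ| = |J − V| = 24.6.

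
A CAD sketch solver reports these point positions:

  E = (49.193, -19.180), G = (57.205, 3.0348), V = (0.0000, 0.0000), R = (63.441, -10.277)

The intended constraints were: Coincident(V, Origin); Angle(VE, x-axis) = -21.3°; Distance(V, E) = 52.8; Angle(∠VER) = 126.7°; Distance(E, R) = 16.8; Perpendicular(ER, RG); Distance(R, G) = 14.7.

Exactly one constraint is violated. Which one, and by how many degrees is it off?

Perpendicular(ER, RG) — off by 6.90°.

V = (0.00, 0.00) ✓; VE at -21.30° ✓; |VE| = 52.80 ✓; ∠VER = 126.7° ✓; |ER| = 16.80 ✓; ∠(ER, RG) = 83.10° ✗; |RG| = 14.70 ✓.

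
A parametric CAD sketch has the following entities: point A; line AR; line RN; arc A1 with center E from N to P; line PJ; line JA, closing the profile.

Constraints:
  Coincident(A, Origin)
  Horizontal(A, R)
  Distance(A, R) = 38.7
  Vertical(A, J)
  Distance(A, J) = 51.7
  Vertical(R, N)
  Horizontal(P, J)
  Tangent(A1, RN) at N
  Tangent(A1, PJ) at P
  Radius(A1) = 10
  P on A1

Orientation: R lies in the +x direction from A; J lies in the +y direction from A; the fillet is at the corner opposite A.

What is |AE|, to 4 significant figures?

50.62

A is at the origin; AR is horizontal with |AR| = 38.7 and R on the +x side, so R = (38.70, 0.000). A and J share the same x with |AJ| = 51.7 and J on the +y side, so J = (0.000, 51.70). The virtual corner opposite A is at (38.70, 51.70). A1 meets RN tangentially, so EN is at right angles to RN and since A1 is tangent to PJ there, EP ⟂ PJ, with radius 10.0, so the center E sits 10.0 in from both sides at E = (28.70, 41.70). Then |AE| = |E − A| = 50.62.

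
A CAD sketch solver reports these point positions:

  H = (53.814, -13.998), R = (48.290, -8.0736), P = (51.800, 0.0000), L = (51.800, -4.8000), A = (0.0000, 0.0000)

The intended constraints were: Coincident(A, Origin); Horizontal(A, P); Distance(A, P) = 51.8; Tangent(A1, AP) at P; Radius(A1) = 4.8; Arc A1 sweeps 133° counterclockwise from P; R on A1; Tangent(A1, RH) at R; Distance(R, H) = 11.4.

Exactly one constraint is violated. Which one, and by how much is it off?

Distance(R, H) = 11.4 — off by 3.30.

A = (0.00, 0.00) ✓; A.y = 0.00, P.y = 0.00 ✓; |AP| = 51.80 ✓; ∠(LP, PA) = 90.00° ✓; |LP| = 4.800 ✓; bearing(L→R) − bearing(L→P) = 133.0° ✓; |LR| = 4.800 ✓; ∠(LR, RH) = 90.01° ✓; |RH| = 8.100 ✗.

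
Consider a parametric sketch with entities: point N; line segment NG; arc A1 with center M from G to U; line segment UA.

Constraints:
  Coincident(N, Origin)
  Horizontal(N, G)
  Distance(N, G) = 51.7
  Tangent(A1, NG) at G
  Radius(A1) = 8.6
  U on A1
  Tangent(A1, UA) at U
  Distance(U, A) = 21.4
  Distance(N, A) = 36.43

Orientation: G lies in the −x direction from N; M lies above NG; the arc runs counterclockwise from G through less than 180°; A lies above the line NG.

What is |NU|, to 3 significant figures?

45.3

N is at the origin; N and G share the same y with |NG| = 51.7 and G on the −x side, so G = (-51.7, 0.00). Tangency of A1 to NG means the radius MG is perpendicular to NG, so M = G + (0, 8.6) = (-51.7, 8.60). Since MU ⟂ UA (tangency), |MA| = √(8.6² + 21.4²) = 23.1 regardless of where U sits on A1. So A lies on both circle(N, 36.43) and circle(M, 23.1); the above-NG intersection is A = (-31.1, 19.0). U is the foot of the tangent from A: U = (-45.2, 2.91).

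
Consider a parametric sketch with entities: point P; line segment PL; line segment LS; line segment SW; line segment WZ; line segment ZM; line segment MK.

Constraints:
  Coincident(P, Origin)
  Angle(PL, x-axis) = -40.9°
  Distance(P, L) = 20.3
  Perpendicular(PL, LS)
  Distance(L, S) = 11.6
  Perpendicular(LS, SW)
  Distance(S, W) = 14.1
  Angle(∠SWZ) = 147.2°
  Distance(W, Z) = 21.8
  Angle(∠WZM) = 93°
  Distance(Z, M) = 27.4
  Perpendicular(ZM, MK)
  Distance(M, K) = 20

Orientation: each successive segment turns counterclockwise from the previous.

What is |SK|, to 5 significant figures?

25.688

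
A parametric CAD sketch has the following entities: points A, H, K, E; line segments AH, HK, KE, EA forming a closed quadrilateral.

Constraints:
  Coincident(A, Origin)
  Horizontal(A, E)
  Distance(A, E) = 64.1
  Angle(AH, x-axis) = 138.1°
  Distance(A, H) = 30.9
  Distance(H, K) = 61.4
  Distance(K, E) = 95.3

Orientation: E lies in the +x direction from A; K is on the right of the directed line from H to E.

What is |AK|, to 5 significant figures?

46.337

A is at the origin; A and E share the same y with |AE| = 64.1 and E in +x, so E = (64.1, 0). AH runs at 138.1° with |AH| = 30.9, so H = (-22.999, 20.636). K is determined by |HK| = 61.4 and |KE| = 95.3 together: it lies at the intersection of circle(H, 61.4) and circle(E, 95.3). With |HE| = 89.510, the foot of the radical line on HE is 15.082 from H and the perpendicular offset is √(61.4² − 15.082²) = 59.519. Taking the right-of-HE solution: K = (-22.045, -40.757).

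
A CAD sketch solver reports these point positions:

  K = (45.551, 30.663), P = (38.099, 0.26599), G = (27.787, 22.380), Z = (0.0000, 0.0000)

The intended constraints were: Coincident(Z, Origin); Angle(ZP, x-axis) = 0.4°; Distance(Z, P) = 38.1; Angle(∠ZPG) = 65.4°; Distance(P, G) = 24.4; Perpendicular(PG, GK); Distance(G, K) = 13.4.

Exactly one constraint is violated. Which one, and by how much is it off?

Distance(G, K) = 13.4 — off by 6.20.

Z = (0.00, 0.00) ✓; ZP at 0.4000° ✓; |ZP| = 38.10 ✓; ∠ZPG = 65.40° ✓; |PG| = 24.40 ✓; ∠(PG, GK) = 90.00° ✓; |GK| = 19.60 ✗.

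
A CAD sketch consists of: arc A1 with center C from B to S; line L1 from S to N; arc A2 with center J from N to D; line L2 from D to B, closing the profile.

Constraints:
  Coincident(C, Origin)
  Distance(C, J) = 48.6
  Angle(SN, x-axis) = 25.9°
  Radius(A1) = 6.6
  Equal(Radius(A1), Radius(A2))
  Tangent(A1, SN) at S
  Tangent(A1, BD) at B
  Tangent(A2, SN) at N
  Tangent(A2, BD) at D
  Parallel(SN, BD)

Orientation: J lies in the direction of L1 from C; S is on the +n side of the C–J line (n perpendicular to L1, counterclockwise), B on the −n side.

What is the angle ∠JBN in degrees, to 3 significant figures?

7.46°

Tangency of A1 to both parallel lines with radius 6.6 puts S and B at C ± 6.6·n: S = (-2.88, 5.94), B = (2.88, -5.94). Equal radii place N and D the same way about J: N = J + 6.6·n = (40.8, 27.2), D = J − 6.6·n = (46.6, 15.3). Then cos ∠JBN = BJ·BN / (|BJ||BN|), giving 7.46°.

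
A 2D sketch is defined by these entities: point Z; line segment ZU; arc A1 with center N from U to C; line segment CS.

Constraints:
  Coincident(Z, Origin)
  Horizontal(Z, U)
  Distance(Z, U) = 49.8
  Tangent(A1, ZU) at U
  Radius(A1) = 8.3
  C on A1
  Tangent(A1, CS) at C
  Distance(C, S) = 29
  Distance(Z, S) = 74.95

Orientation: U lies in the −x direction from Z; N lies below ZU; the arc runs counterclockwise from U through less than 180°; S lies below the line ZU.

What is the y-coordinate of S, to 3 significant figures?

-32.8

Checks: Z = (0.00, 0.00) ✓; |NC| = 8.300 ✓; ∠(NC, CS) = 90.00° ✓; |CS| = 29.00 ✓; |ZS| = 74.95 ✓.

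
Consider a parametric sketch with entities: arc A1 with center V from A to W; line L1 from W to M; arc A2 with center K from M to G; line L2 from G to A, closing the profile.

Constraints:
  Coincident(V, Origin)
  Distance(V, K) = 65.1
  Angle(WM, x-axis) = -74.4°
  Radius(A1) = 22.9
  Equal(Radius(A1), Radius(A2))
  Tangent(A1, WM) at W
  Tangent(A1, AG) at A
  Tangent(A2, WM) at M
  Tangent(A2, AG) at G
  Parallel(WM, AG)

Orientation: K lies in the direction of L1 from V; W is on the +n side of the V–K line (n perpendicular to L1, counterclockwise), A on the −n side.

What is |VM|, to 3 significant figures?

69.0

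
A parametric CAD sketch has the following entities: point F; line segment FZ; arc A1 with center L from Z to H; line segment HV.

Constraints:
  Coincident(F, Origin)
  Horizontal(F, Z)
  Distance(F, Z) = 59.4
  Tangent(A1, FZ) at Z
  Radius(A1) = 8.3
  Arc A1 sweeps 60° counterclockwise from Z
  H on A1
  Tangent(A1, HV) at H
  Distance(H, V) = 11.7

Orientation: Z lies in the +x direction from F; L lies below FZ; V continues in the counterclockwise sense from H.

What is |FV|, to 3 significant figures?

48.5

F is at the origin; FZ is horizontal with |FZ| = 59.4 and Z on the +x side, so Z = (59.4, 0.00). Since A1 is tangent to FZ there, LZ ⟂ FZ, so L = Z + (0, -8.3) = (59.4, -8.30). On A1, Z sits at bearing 90° from L; a 60° counterclockwise sweep puts H at bearing 150°, so H = L + 8.3·(cos 150°, sin 150°) = (52.2, -4.15). A1 meets HV tangentially, so LH is at right angles to HV, so HV runs along (−sin 150°, cos 150°); with |HV| = 11.7, V = (46.4, -14.3). Then |FV| = |V − F| = 48.5.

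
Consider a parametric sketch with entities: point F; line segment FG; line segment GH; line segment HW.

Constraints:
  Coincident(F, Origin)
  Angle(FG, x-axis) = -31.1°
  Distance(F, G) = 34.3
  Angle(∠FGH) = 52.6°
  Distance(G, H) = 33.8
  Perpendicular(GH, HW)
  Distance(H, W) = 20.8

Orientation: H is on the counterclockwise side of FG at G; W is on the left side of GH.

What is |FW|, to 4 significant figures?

14.48

F is at the origin; FG runs at -31.1° with length 34.3, so G = 34.3·(cos -31.1°, sin -31.1°) = (29.37, -17.72). ∠FGH = 52.6°, so GH runs at -31.1° + (180° − 52.6°) = 96.30° from the x-axis; with |GH| = 33.8, H = G + 33.8·(cos 96.30°, sin 96.30°) = (25.66, 15.88). The perpendicularity gives HW at right angles to GH; with |HW| = 20.8 on the left of GH, W = H + 20.8·(-0.9940, -0.1097) = (4.987, 13.60). Then |FW| = |W − F| = 14.48.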